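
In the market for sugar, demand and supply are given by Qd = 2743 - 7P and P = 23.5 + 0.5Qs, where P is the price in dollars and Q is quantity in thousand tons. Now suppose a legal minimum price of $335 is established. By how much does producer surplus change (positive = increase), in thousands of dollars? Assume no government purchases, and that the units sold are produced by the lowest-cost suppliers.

2293.75

Rearranging supply gives Qs = 2P - 47. Equilibrium: 2743 - 7P = 2P - 47, so 2790 = 9P and P* = 310, Q* = 573.
The floor of 335 is above the equilibrium price 310, so it binds.
At P = 335: Qd = 2743 - 7·335 = 398 and Qs = 2·335 - 47 = 623.
Producer surplus without the control is ½ · (310 - 23.5) · 573 = 82082.25.
With the floor, 398 units are sold at 335. The supply price at Q = 398 is 222.5, so PS = ½ · [(335 - 23.5) + (335 - 222.5)] · 398 = 84376.
Change in producer surplus = 84376 - 82082.25 = 2293.75.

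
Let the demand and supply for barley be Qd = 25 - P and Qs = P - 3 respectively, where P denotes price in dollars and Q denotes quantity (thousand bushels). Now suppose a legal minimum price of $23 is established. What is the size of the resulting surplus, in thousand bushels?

18

Equilibrium: 25 - P = P - 3, so 28 = 2P and P* = 14, Q* = 11.
Because the floor (23) lies above the market-clearing price, it is binding.
At P = 23: Qd = 25 - 23 = 2 and Qs = 23 - 3 = 20.
Surplus = Qs - Qd = 20 - 2 = 18.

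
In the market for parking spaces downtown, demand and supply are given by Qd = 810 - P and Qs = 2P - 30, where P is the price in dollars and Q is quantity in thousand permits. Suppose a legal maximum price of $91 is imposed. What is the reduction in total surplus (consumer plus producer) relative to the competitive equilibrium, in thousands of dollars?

In a free market, 810 - P = 2P - 30 gives the equilibrium P* = 280, Q* = 530.
The ceiling of 91 is below the equilibrium price 280, so it binds.
At P = 91: Qd = 810 - 91 = 719 and Qs = 2·91 - 30 = 152.
Quantity traded falls to 152. At Q = 152 the demand price is 810 - 152 = 658 and the supply price is (30 + 152)/2 = 91.
Deadweight loss = ½ · (658 - 91) · (530 - 152) = ½ · 567 · 378 = 107163.

107163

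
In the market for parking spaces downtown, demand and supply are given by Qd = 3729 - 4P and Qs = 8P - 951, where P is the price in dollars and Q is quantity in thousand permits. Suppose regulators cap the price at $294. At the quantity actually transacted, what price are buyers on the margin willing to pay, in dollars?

582

In a free market, 3729 - 4P = 8P - 951 gives the equilibrium P* = 390, Q* = 2169.
Since 294 < 390, the ceiling is binding.
At P = 294: Qd = 3729 - 4·294 = 2553 and Qs = 8·294 - 951 = 1401.
Only 1401 units reach the market. On the demand curve, the marginal buyer's willingness to pay at Q = 1401 is (3729 - 1401)/4 = 582.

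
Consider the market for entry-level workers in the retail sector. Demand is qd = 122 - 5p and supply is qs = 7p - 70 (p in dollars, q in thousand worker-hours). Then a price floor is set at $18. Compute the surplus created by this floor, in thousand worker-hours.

Setting quantity demanded equal to quantity supplied, 122 - 5p = 7p - 70, gives p* = 16 and q* = 42.
The floor of 18 is above the equilibrium price 16, so it binds.
At p = 18: qd = 122 - 5·18 = 32 and qs = 7·18 - 70 = 56.
Surplus = qs - qd = 56 - 32 = 24.

24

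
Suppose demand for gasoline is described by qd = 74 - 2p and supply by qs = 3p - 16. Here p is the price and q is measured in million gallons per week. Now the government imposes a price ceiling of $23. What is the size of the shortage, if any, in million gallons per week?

Equilibrium: 74 - 2p = 3p - 16, so 90 = 5p and p* = 18, q* = 38.
Since 23 is above p* = 18, the ceiling does not bind and the free-market outcome prevails.
Since the control does not bind, there is no shortage.

0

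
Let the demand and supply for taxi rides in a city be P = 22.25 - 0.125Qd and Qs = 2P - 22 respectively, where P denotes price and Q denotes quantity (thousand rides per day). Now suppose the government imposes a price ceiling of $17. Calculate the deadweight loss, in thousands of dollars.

11.25

Rearranging demand gives Qd = 178 - 8P. Setting quantity demanded equal to quantity supplied, 178 - 8P = 2P - 22, gives P* = 20 and Q* = 18.
Because the ceiling (17) lies below the market-clearing price, it is binding.
At P = 17: Qd = 178 - 8·17 = 42 and Qs = 2·17 - 22 = 12.
Quantity traded falls to 12. At Q = 12 the demand price is (178 - 12)/8 = 20.75 and the supply price is (22 + 12)/2 = 17.
Deadweight loss = ½ · (20.75 - 17) · (18 - 12) = ½ · 3.75 · 6 = 11.25.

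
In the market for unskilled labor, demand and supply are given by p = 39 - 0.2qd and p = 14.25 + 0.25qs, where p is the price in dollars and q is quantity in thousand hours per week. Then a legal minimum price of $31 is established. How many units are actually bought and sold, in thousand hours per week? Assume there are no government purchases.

40

Rearranging demand gives qd = 195 - 5p; rearranging supply gives qs = 4p - 57. Setting quantity demanded equal to quantity supplied, 195 - 5p = 4p - 57, gives p* = 28 and q* = 55.
Because the floor (31) lies above the market-clearing price, it is binding.
At p = 31: qd = 195 - 5·31 = 40 and qs = 4·31 - 57 = 67.
The quantity actually transacted is the short side, demand: 40.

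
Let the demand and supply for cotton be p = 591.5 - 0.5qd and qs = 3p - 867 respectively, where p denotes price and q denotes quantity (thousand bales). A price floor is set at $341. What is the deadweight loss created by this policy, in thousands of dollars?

Rearranging demand gives qd = 1183 - 2p. Without the control the market clears where 1183 - 2p = 3p - 867, i.e. p* = 410 and q* = 363.
Since 341 is below p* = 410, the floor does not bind and the free-market outcome prevails.
Since the control does not bind, no trades are prevented and deadweight loss is zero.

0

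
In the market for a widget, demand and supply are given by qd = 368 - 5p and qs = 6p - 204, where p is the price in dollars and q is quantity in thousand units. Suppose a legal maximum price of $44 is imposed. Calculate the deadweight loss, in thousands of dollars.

Setting quantity demanded equal to quantity supplied, 368 - 5p = 6p - 204, gives p* = 52 and q* = 108.
The ceiling of 44 is below the equilibrium price 52, so it binds.
At p = 44: qd = 368 - 5·44 = 148 and qs = 6·44 - 204 = 60.
Quantity traded falls to 60. At q = 60 the demand price is (368 - 60)/5 = 61.6 and the supply price is (204 + 60)/6 = 44.
Deadweight loss = ½ · (61.6 - 44) · (108 - 60) = ½ · 17.6 · 48 = 422.4.

422.4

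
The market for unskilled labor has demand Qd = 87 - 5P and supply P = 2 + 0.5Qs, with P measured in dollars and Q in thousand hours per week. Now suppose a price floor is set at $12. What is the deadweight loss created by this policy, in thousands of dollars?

Rearranging supply gives Qs = 2P - 4. Without the control the market clears where 87 - 5P = 2P - 4, i.e. P* = 13 and Q* = 22.
Since 12 is below P* = 13, the floor does not bind and the free-market outcome prevails.
Since the control does not bind, no trades are prevented and deadweight loss is zero.

0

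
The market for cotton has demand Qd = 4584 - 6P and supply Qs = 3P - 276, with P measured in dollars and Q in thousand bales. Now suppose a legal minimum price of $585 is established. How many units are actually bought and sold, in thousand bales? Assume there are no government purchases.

In a free market, 4584 - 6P = 3P - 276 gives the equilibrium P* = 540, Q* = 1344.
The floor of 585 is above the equilibrium price 540, so it binds.
At P = 585: Qd = 4584 - 6·585 = 1074 and Qs = 3·585 - 276 = 1479.
The quantity actually transacted is the short side, demand: 1074.

1074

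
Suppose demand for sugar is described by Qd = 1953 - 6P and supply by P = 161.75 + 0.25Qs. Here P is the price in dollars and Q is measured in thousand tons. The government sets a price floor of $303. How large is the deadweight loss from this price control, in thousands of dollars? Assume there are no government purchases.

13867.5

Rearranging supply gives Qs = 4P - 647. Setting quantity demanded equal to quantity supplied, 1953 - 6P = 4P - 647, gives P* = 260 and Q* = 393.
Because the floor (303) lies above the market-clearing price, it is binding.
At P = 303: Qd = 1953 - 6·303 = 135 and Qs = 4·303 - 647 = 565.
Quantity traded falls to 135. At Q = 135 the demand price is (1953 - 135)/6 = 303 and the supply price is (647 + 135)/4 = 195.5.
Deadweight loss = ½ · (303 - 195.5) · (393 - 135) = ½ · 107.5 · 258 = 13867.5.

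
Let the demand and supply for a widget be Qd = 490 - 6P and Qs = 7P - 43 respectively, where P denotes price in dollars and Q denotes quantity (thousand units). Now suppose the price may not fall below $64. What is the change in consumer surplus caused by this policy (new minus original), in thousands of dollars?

-4025

Setting quantity demanded equal to quantity supplied, 490 - 6P = 7P - 43, gives P* = 41 and Q* = 244.
Because the floor (64) lies above the market-clearing price, it is binding.
At P = 64: Qd = 490 - 6·64 = 106 and Qs = 7·64 - 43 = 405.
Consumer surplus without the control is ½ · (245/3 - 41) · 244 = 14884/3.
With the floor, consumers buy 106 units at 64, so CS = ½ · (245/3 - 64) · 106 = 2809/3.
Change in consumer surplus = 2809/3 - 14884/3 = -4025.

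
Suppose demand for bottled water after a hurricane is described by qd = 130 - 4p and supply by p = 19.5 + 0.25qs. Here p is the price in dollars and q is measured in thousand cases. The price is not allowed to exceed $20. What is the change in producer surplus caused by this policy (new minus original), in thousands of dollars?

-84

Rearranging supply gives qs = 4p - 78. Without the control the market clears where 130 - 4p = 4p - 78, i.e. p* = 26 and q* = 26.
Since 20 < 26, the ceiling is binding.
At p = 20: qd = 130 - 4·20 = 50 and qs = 4·20 - 78 = 2.
Producer surplus without the control is ½ · (26 - 19.5) · 26 = 84.5.
With the ceiling, producers sell 2 units at 20, so PS = ½ · (20 - 19.5) · 2 = 0.5.
Change in producer surplus = 0.5 - 84.5 = -84.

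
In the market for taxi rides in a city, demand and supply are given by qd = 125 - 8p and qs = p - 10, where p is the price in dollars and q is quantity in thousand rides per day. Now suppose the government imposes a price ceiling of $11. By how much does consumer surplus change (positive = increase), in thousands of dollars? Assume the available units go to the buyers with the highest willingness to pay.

Equilibrium: 125 - 8p = p - 10, so 135 = 9p and p* = 15, q* = 5.
The ceiling of 11 is below the equilibrium price 15, so it binds.
At p = 11: qd = 125 - 8·11 = 37 and qs = 11 - 10 = 1.
Consumer surplus without the control is ½ · (15.625 - 15) · 5 = 1.5625.
With the ceiling, 1 units are sold at 11 (assume they go to the highest-value buyers). The demand price at q = 1 is 15.5, so CS = ½ · [(15.625 - 11) + (15.5 - 11)] · 1 = 4.5625.
Change in consumer surplus = 4.5625 - 1.5625 = 3.

3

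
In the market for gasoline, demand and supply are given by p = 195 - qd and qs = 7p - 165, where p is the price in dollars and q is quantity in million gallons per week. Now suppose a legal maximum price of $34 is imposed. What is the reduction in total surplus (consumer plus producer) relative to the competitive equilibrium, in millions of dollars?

Rearranging demand gives qd = 195 - p. Setting quantity demanded equal to quantity supplied, 195 - p = 7p - 165, gives p* = 45 and q* = 150.
Since 34 < 45, the ceiling is binding.
At p = 34: qd = 195 - 34 = 161 and qs = 7·34 - 165 = 73.
Quantity traded falls to 73. At q = 73 the demand price is 195 - 73 = 122 and the supply price is (165 + 73)/7 = 34.
Deadweight loss = ½ · (122 - 34) · (150 - 73) = ½ · 88 · 77 = 3388.

3388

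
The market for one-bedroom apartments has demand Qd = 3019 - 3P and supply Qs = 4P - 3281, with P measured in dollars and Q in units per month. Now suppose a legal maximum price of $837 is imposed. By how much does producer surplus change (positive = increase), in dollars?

Equilibrium: 3019 - 3P = 4P - 3281, so 6300 = 7P and P* = 900, Q* = 319.
Because the ceiling (837) lies below the market-clearing price, it is binding.
At P = 837: Qd = 3019 - 3·837 = 508 and Qs = 4·837 - 3281 = 67.
Producer surplus without the control is ½ · (900 - 820.25) · 319 = 12720.125.
With the ceiling, producers sell 67 units at 837, so PS = ½ · (837 - 820.25) · 67 = 561.125.
Change in producer surplus = 561.125 - 12720.125 = -12159.

-12159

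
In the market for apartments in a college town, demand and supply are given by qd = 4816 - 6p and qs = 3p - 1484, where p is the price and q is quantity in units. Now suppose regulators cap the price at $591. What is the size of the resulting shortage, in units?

Equilibrium: 4816 - 6p = 3p - 1484, so 6300 = 9p and p* = 700, q* = 616.
The ceiling of 591 is below the equilibrium price 700, so it binds.
At p = 591: qd = 4816 - 6·591 = 1270 and qs = 3·591 - 1484 = 289.
Shortage = qd - qs = 1270 - 289 = 981.

981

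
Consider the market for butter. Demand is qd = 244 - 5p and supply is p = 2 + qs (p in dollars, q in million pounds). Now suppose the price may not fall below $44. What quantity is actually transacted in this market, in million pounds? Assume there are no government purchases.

Rearranging supply gives qs = p - 2. Without the control the market clears where 244 - 5p = p - 2, i.e. p* = 41 and q* = 39.
The floor of 44 is above the equilibrium price 41, so it binds.
At p = 44: qd = 244 - 5·44 = 24 and qs = 44 - 2 = 42.
The quantity actually transacted is the short side, demand: 24.

24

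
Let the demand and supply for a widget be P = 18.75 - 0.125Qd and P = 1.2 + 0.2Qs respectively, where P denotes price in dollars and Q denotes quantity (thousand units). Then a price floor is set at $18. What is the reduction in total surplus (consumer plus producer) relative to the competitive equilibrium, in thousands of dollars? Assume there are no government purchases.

374.4

Rearranging demand gives Qd = 150 - 8P; rearranging supply gives Qs = 5P - 6. Without the control the market clears where 150 - 8P = 5P - 6, i.e. P* = 12 and Q* = 54.
Since 18 > 12, the floor is binding.
At P = 18: Qd = 150 - 8·18 = 6 and Qs = 5·18 - 6 = 84.
Quantity traded falls to 6. At Q = 6 the demand price is (150 - 6)/8 = 18 and the supply price is (6 + 6)/5 = 2.4.
Deadweight loss = ½ · (18 - 2.4) · (54 - 6) = ½ · 15.6 · 48 = 374.4.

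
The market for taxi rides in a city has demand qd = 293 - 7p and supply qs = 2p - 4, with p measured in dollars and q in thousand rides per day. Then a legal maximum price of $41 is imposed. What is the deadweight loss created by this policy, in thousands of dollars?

0

In a free market, 293 - 7p = 2p - 4 gives the equilibrium p* = 33, q* = 62.
The ceiling of 41 is above the equilibrium price 33, so it is not binding; the market clears at p* = 33, q* = 62.
Since the control does not bind, no trades are prevented and deadweight loss is zero.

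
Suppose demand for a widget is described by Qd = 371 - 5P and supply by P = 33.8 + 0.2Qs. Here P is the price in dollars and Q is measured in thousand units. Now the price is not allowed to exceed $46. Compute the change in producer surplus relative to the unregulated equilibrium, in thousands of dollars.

Rearranging supply gives Qs = 5P - 169. Without the control the market clears where 371 - 5P = 5P - 169, i.e. P* = 54 and Q* = 101.
The ceiling of 46 is below the equilibrium price 54, so it binds.
At P = 46: Qd = 371 - 5·46 = 141 and Qs = 5·46 - 169 = 61.
Producer surplus without the control is ½ · (54 - 33.8) · 101 = 1020.1.
With the ceiling, producers sell 61 units at 46, so PS = ½ · (46 - 33.8) · 61 = 372.1.
Change in producer surplus = 372.1 - 1020.1 = -648.

-648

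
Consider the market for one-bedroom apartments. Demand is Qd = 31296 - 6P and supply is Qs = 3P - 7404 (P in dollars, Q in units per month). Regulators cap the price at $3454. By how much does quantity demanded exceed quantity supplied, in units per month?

7614

Setting quantity demanded equal to quantity supplied, 31296 - 6P = 3P - 7404, gives P* = 4300 and Q* = 5496.
Since 3454 < 4300, the ceiling is binding.
At P = 3454: Qd = 31296 - 6·3454 = 10572 and Qs = 3·3454 - 7404 = 2958.
Shortage = Qd - Qs = 10572 - 2958 = 7614.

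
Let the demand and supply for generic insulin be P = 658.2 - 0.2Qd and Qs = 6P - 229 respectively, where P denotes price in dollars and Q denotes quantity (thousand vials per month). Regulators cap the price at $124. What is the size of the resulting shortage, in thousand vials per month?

2156

Rearranging demand gives Qd = 3291 - 5P. Without the control the market clears where 3291 - 5P = 6P - 229, i.e. P* = 320 and Q* = 1691.
The ceiling of 124 is below the equilibrium price 320, so it binds.
At P = 124: Qd = 3291 - 5·124 = 2671 and Qs = 6·124 - 229 = 515.
Shortage = Qd - Qs = 2671 - 515 = 2156.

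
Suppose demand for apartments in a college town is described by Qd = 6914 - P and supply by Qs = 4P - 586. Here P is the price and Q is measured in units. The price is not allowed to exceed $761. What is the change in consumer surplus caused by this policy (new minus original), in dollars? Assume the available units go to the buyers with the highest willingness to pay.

-2552506

Setting quantity demanded equal to quantity supplied, 6914 - P = 4P - 586, gives P* = 1500 and Q* = 5414.
Because the ceiling (761) lies below the market-clearing price, it is binding.
At P = 761: Qd = 6914 - 761 = 6153 and Qs = 4·761 - 586 = 2458.
Consumer surplus without the control is ½ · (6914 - 1500) · 5414 = 14655698.
With the ceiling, 2458 units are sold at 761 (assume they go to the highest-value buyers). The demand price at Q = 2458 is 4456, so CS = ½ · [(6914 - 761) + (4456 - 761)] · 2458 = 12103192.
Change in consumer surplus = 12103192 - 14655698 = -2552506.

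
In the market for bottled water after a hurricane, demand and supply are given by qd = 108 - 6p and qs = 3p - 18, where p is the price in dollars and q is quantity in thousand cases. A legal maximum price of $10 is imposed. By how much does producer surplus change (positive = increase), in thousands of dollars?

Setting quantity demanded equal to quantity supplied, 108 - 6p = 3p - 18, gives p* = 14 and q* = 24.
Since 10 < 14, the ceiling is binding.
At p = 10: qd = 108 - 6·10 = 48 and qs = 3·10 - 18 = 12.
Producer surplus without the control is ½ · (14 - 6) · 24 = 96.
With the ceiling, producers sell 12 units at 10, so PS = ½ · (10 - 6) · 12 = 24.
Change in producer surplus = 24 - 96 = -72.

-72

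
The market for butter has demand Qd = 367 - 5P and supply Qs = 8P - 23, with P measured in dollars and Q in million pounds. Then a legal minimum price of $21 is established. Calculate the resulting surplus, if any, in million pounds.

0

Without the control the market clears where 367 - 5P = 8P - 23, i.e. P* = 30 and Q* = 217.
Since 21 is below P* = 30, the floor does not bind and the free-market outcome prevails.
Since the control does not bind, there is no surplus.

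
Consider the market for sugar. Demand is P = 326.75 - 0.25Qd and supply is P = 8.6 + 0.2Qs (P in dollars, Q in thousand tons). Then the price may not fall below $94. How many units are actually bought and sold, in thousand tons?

707

Rearranging demand gives Qd = 1307 - 4P; rearranging supply gives Qs = 5P - 43. In a free market, 1307 - 4P = 5P - 43 gives the equilibrium P* = 150, Q* = 707.
The floor of 94 is below the equilibrium price 150, so it is not binding; the market clears at P* = 150, Q* = 707.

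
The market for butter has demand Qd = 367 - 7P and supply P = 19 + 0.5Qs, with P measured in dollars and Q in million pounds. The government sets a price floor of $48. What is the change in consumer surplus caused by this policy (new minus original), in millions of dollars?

-124.5

Rearranging supply gives Qs = 2P - 38. Setting quantity demanded equal to quantity supplied, 367 - 7P = 2P - 38, gives P* = 45 and Q* = 52.
The floor of 48 is above the equilibrium price 45, so it binds.
At P = 48: Qd = 367 - 7·48 = 31 and Qs = 2·48 - 38 = 58.
Consumer surplus without the control is ½ · (367/7 - 45) · 52 = 1352/7.
With the floor, consumers buy 31 units at 48, so CS = ½ · (367/7 - 48) · 31 = 961/14.
Change in consumer surplus = 961/14 - 1352/7 = -124.5.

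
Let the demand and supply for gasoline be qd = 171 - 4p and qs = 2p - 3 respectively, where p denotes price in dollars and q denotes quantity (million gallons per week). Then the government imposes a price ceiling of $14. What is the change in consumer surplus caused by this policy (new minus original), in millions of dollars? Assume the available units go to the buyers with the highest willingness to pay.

In a free market, 171 - 4p = 2p - 3 gives the equilibrium p* = 29, q* = 55.
Because the ceiling (14) lies below the market-clearing price, it is binding.
At p = 14: qd = 171 - 4·14 = 115 and qs = 2·14 - 3 = 25.
Consumer surplus without the control is ½ · (42.75 - 29) · 55 = 378.125.
With the ceiling, 25 units are sold at 14 (assume they go to the highest-value buyers). The demand price at q = 25 is 36.5, so CS = ½ · [(42.75 - 14) + (36.5 - 14)] · 25 = 640.625.
Change in consumer surplus = 640.625 - 378.125 = 262.5.

262.5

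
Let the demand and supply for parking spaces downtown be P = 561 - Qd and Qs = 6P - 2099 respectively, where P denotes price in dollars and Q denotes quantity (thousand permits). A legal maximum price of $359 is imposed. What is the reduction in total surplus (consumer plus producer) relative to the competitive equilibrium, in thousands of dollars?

9261

Rearranging demand gives Qd = 561 - P. Setting quantity demanded equal to quantity supplied, 561 - P = 6P - 2099, gives P* = 380 and Q* = 181.
The ceiling of 359 is below the equilibrium price 380, so it binds.
At P = 359: Qd = 561 - 359 = 202 and Qs = 6·359 - 2099 = 55.
Quantity traded falls to 55. At Q = 55 the demand price is 561 - 55 = 506 and the supply price is (2099 + 55)/6 = 359.
Deadweight loss = ½ · (506 - 359) · (181 - 55) = ½ · 147 · 126 = 9261.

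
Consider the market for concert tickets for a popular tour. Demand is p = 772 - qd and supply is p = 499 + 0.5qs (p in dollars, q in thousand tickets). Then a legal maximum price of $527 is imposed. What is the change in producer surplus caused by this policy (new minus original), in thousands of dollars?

-7497

Rearranging demand gives qd = 772 - p; rearranging supply gives qs = 2p - 998. In a free market, 772 - p = 2p - 998 gives the equilibrium p* = 590, q* = 182.
The ceiling of 527 is below the equilibrium price 590, so it binds.
At p = 527: qd = 772 - 527 = 245 and qs = 2·527 - 998 = 56.
Producer surplus without the control is ½ · (590 - 499) · 182 = 8281.
With the ceiling, producers sell 56 units at 527, so PS = ½ · (527 - 499) · 56 = 784.
Change in producer surplus = 784 - 8281 = -7497.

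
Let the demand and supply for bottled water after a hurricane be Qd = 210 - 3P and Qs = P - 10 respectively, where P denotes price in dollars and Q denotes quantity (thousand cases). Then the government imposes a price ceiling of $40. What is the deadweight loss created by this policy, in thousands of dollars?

Setting quantity demanded equal to quantity supplied, 210 - 3P = P - 10, gives P* = 55 and Q* = 45.
Since 40 < 55, the ceiling is binding.
At P = 40: Qd = 210 - 3·40 = 90 and Qs = 40 - 10 = 30.
Quantity traded falls to 30. At Q = 30 the demand price is (210 - 30)/3 = 60 and the supply price is 10 + 30 = 40.
Deadweight loss = ½ · (60 - 40) · (45 - 30) = ½ · 20 · 15 = 150.

150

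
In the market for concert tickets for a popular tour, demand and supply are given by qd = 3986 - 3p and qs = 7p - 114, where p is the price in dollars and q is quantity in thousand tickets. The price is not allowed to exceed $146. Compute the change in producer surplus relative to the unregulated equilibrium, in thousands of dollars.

-483648

In a free market, 3986 - 3p = 7p - 114 gives the equilibrium p* = 410, q* = 2756.
Because the ceiling (146) lies below the market-clearing price, it is binding.
At p = 146: qd = 3986 - 3·146 = 3548 and qs = 7·146 - 114 = 908.
Producer surplus without the control is ½ · (410 - 114/7) · 2756 = 3797768/7.
With the ceiling, producers sell 908 units at 146, so PS = ½ · (146 - 114/7) · 908 = 412232/7.
Change in producer surplus = 412232/7 - 3797768/7 = -483648.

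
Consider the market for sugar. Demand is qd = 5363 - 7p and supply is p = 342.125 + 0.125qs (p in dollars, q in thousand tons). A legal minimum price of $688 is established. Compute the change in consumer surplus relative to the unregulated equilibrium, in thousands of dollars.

Rearranging supply gives qs = 8p - 2737. In a free market, 5363 - 7p = 8p - 2737 gives the equilibrium p* = 540, q* = 1583.
The floor of 688 is above the equilibrium price 540, so it binds.
At p = 688: qd = 5363 - 7·688 = 547 and qs = 8·688 - 2737 = 2767.
Consumer surplus without the control is ½ · (5363/7 - 540) · 1583 = 2505889/14.
With the floor, consumers buy 547 units at 688, so CS = ½ · (5363/7 - 688) · 547 = 299209/14.
Change in consumer surplus = 299209/14 - 2505889/14 = -157620.

-157620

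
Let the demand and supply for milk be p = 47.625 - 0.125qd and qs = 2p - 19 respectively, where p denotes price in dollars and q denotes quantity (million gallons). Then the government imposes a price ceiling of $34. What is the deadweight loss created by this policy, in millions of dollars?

Rearranging demand gives qd = 381 - 8p. Equilibrium: 381 - 8p = 2p - 19, so 400 = 10p and p* = 40, q* = 61.
The ceiling of 34 is below the equilibrium price 40, so it binds.
At p = 34: qd = 381 - 8·34 = 109 and qs = 2·34 - 19 = 49.
Quantity traded falls to 49. At q = 49 the demand price is (381 - 49)/8 = 41.5 and the supply price is (19 + 49)/2 = 34.
Deadweight loss = ½ · (41.5 - 34) · (61 - 49) = ½ · 7.5 · 12 = 45.

45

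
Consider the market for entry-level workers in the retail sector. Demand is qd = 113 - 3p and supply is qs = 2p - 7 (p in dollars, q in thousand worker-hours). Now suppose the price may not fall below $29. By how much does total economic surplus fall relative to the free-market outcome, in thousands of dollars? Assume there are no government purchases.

93.75

Equilibrium: 113 - 3p = 2p - 7, so 120 = 5p and p* = 24, q* = 41.
Because the floor (29) lies above the market-clearing price, it is binding.
At p = 29: qd = 113 - 3·29 = 26 and qs = 2·29 - 7 = 51.
Quantity traded falls to 26. At q = 26 the demand price is (113 - 26)/3 = 29 and the supply price is (7 + 26)/2 = 16.5.
Deadweight loss = ½ · (29 - 16.5) · (41 - 26) = ½ · 12.5 · 15 = 93.75.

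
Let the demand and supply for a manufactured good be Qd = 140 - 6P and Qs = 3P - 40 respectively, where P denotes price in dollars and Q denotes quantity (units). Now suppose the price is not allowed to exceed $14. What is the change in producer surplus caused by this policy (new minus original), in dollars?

Equilibrium: 140 - 6P = 3P - 40, so 180 = 9P and P* = 20, Q* = 20.
Since 14 < 20, the ceiling is binding.
At P = 14: Qd = 140 - 6·14 = 56 and Qs = 3·14 - 40 = 2.
Producer surplus without the control is ½ · (20 - 40/3) · 20 = 200/3.
With the ceiling, producers sell 2 units at 14, so PS = ½ · (14 - 40/3) · 2 = 2/3.
Change in producer surplus = 2/3 - 200/3 = -66.

-66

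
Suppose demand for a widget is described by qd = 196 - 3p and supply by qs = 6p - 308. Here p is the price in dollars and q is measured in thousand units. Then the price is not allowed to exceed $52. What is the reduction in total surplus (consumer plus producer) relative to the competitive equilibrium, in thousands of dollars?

144

Without the control the market clears where 196 - 3p = 6p - 308, i.e. p* = 56 and q* = 28.
The ceiling of 52 is below the equilibrium price 56, so it binds.
At p = 52: qd = 196 - 3·52 = 40 and qs = 6·52 - 308 = 4.
Quantity traded falls to 4. At q = 4 the demand price is (196 - 4)/3 = 64 and the supply price is (308 + 4)/6 = 52.
Deadweight loss = ½ · (64 - 52) · (28 - 4) = ½ · 12 · 24 = 144.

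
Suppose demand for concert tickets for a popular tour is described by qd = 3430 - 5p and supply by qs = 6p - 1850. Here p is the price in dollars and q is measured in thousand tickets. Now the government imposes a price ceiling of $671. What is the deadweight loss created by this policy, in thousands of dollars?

In a free market, 3430 - 5p = 6p - 1850 gives the equilibrium p* = 480, q* = 1030.
The ceiling of 671 is above the equilibrium price 480, so it is not binding; the market clears at p* = 480, q* = 1030.
Since the control does not bind, no trades are prevented and deadweight loss is zero.

0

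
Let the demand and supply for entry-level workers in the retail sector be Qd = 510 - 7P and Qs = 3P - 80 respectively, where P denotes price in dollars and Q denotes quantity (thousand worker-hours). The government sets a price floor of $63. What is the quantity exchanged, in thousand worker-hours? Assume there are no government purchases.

Setting quantity demanded equal to quantity supplied, 510 - 7P = 3P - 80, gives P* = 59 and Q* = 97.
Because the floor (63) lies above the market-clearing price, it is binding.
At P = 63: Qd = 510 - 7·63 = 69 and Qs = 3·63 - 80 = 109.
The quantity actually transacted is the short side, demand: 69.

69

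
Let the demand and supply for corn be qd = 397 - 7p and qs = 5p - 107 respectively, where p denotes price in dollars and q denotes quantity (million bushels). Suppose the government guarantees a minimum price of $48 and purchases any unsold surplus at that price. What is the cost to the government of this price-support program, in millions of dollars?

3456

Equilibrium: 397 - 7p = 5p - 107, so 504 = 12p and p* = 42, q* = 103.
Since 48 > 42, the floor is binding.
At p = 48: qd = 397 - 7·48 = 61 and qs = 5·48 - 107 = 133.
Surplus = qs - qd = 72.
Government expenditure = surplus × support price = 72 × 48 = 3456.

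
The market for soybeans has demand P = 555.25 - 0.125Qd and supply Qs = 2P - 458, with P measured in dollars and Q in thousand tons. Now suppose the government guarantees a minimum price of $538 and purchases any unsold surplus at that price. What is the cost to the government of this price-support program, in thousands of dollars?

258240

Rearranging demand gives Qd = 4442 - 8P. Without the control the market clears where 4442 - 8P = 2P - 458, i.e. P* = 490 and Q* = 522.
The floor of 538 is above the equilibrium price 490, so it binds.
At P = 538: Qd = 4442 - 8·538 = 138 and Qs = 2·538 - 458 = 618.
Surplus = Qs - Qd = 480.
Government expenditure = surplus × support price = 480 × 538 = 258240.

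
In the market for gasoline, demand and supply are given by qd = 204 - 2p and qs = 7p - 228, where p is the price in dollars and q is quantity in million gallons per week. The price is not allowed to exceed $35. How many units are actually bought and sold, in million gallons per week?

17

Equilibrium: 204 - 2p = 7p - 228, so 432 = 9p and p* = 48, q* = 108.
The ceiling of 35 is below the equilibrium price 48, so it binds.
At p = 35: qd = 204 - 2·35 = 134 and qs = 7·35 - 228 = 17.
The quantity actually transacted is the short side, supply: 17.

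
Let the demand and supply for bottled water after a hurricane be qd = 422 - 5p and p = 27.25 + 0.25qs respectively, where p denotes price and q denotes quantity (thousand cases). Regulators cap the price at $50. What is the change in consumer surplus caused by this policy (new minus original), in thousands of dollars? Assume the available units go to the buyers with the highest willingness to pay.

Rearranging supply gives qs = 4p - 109. In a free market, 422 - 5p = 4p - 109 gives the equilibrium p* = 59, q* = 127.
The ceiling of 50 is below the equilibrium price 59, so it binds.
At p = 50: qd = 422 - 5·50 = 172 and qs = 4·50 - 109 = 91.
Consumer surplus without the control is ½ · (84.4 - 59) · 127 = 1612.9.
With the ceiling, 91 units are sold at 50 (assume they go to the highest-value buyers). The demand price at q = 91 is 66.2, so CS = ½ · [(84.4 - 50) + (66.2 - 50)] · 91 = 2302.3.
Change in consumer surplus = 2302.3 - 1612.9 = 689.4.

689.4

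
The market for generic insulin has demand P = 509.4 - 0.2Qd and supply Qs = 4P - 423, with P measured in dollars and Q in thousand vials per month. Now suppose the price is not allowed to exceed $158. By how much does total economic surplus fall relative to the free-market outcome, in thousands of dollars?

106502.4

Rearranging demand gives Qd = 2547 - 5P. In a free market, 2547 - 5P = 4P - 423 gives the equilibrium P* = 330, Q* = 897.
The ceiling of 158 is below the equilibrium price 330, so it binds.
At P = 158: Qd = 2547 - 5·158 = 1757 and Qs = 4·158 - 423 = 209.
Quantity traded falls to 209. At Q = 209 the demand price is (2547 - 209)/5 = 467.6 and the supply price is (423 + 209)/4 = 158.
Deadweight loss = ½ · (467.6 - 158) · (897 - 209) = ½ · 309.6 · 688 = 106502.4.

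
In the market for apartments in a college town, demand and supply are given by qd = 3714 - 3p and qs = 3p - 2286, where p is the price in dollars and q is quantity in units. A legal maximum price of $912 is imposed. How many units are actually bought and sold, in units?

Equilibrium: 3714 - 3p = 3p - 2286, so 6000 = 6p and p* = 1000, q* = 714.
Since 912 < 1000, the ceiling is binding.
At p = 912: qd = 3714 - 3·912 = 978 and qs = 3·912 - 2286 = 450.
The quantity actually transacted is the short side, supply: 450.

450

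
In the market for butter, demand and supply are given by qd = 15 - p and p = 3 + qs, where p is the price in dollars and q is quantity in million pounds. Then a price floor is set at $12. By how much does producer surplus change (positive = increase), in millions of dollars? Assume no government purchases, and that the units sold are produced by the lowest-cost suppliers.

4.5

Rearranging supply gives qs = p - 3. In a free market, 15 - p = p - 3 gives the equilibrium p* = 9, q* = 6.
Since 12 > 9, the floor is binding.
At p = 12: qd = 15 - 12 = 3 and qs = 12 - 3 = 9.
Producer surplus without the control is ½ · (9 - 3) · 6 = 18.
With the floor, 3 units are sold at 12. The supply price at q = 3 is 6, so PS = ½ · [(12 - 3) + (12 - 6)] · 3 = 22.5.
Change in producer surplus = 22.5 - 18 = 4.5.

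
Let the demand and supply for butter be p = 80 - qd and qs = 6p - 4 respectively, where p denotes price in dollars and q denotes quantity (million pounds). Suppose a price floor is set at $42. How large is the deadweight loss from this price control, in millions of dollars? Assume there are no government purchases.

Rearranging demand gives qd = 80 - p. In a free market, 80 - p = 6p - 4 gives the equilibrium p* = 12, q* = 68.
The floor of 42 is above the equilibrium price 12, so it binds.
At p = 42: qd = 80 - 42 = 38 and qs = 6·42 - 4 = 248.
Quantity traded falls to 38. At q = 38 the demand price is 80 - 38 = 42 and the supply price is (4 + 38)/6 = 7.
Deadweight loss = ½ · (42 - 7) · (68 - 38) = ½ · 35 · 30 = 525.

525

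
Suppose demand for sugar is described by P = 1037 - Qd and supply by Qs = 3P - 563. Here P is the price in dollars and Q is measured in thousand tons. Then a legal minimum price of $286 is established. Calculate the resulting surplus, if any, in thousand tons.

Rearranging demand gives Qd = 1037 - P. Setting quantity demanded equal to quantity supplied, 1037 - P = 3P - 563, gives P* = 400 and Q* = 637.
The floor of 286 is below the equilibrium price 400, so it is not binding; the market clears at P* = 400, Q* = 637.
Since the control does not bind, there is no surplus.

0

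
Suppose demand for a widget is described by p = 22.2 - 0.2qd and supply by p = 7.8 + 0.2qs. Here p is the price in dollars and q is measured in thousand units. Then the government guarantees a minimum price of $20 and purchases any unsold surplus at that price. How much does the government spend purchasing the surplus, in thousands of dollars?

1000

Rearranging demand gives qd = 111 - 5p; rearranging supply gives qs = 5p - 39. Setting quantity demanded equal to quantity supplied, 111 - 5p = 5p - 39, gives p* = 15 and q* = 36.
Because the floor (20) lies above the market-clearing price, it is binding.
At p = 20: qd = 111 - 5·20 = 11 and qs = 5·20 - 39 = 61.
Surplus = qs - qd = 50.
Government expenditure = surplus × support price = 50 × 20 = 1000.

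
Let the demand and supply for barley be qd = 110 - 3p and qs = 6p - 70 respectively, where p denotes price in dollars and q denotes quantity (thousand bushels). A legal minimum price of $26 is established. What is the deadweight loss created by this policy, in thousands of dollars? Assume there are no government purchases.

Setting quantity demanded equal to quantity supplied, 110 - 3p = 6p - 70, gives p* = 20 and q* = 50.
Because the floor (26) lies above the market-clearing price, it is binding.
At p = 26: qd = 110 - 3·26 = 32 and qs = 6·26 - 70 = 86.
Quantity traded falls to 32. At q = 32 the demand price is (110 - 32)/3 = 26 and the supply price is (70 + 32)/6 = 17.
Deadweight loss = ½ · (26 - 17) · (50 - 32) = ½ · 9 · 18 = 81.

81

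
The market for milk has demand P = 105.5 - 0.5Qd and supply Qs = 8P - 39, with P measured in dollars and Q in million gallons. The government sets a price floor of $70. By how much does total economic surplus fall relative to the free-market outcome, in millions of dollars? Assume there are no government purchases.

Rearranging demand gives Qd = 211 - 2P. Equilibrium: 211 - 2P = 8P - 39, so 250 = 10P and P* = 25, Q* = 161.
Since 70 > 25, the floor is binding.
At P = 70: Qd = 211 - 2·70 = 71 and Qs = 8·70 - 39 = 521.
Quantity traded falls to 71. At Q = 71 the demand price is (211 - 71)/2 = 70 and the supply price is (39 + 71)/8 = 13.75.
Deadweight loss = ½ · (70 - 13.75) · (161 - 71) = ½ · 56.25 · 90 = 2531.25.

2531.25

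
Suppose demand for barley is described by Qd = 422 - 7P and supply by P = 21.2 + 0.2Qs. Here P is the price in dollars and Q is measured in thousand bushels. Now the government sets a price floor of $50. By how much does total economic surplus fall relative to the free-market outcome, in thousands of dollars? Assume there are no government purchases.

302.4

Rearranging supply gives Qs = 5P - 106. In a free market, 422 - 7P = 5P - 106 gives the equilibrium P* = 44, Q* = 114.
Because the floor (50) lies above the market-clearing price, it is binding.
At P = 50: Qd = 422 - 7·50 = 72 and Qs = 5·50 - 106 = 144.
Quantity traded falls to 72. At Q = 72 the demand price is (422 - 72)/7 = 50 and the supply price is (106 + 72)/5 = 35.6.
Deadweight loss = ½ · (50 - 35.6) · (114 - 72) = ½ · 14.4 · 42 = 302.4.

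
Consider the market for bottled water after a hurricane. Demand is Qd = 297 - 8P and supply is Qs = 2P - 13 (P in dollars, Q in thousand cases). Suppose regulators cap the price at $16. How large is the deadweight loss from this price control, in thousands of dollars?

Without the control the market clears where 297 - 8P = 2P - 13, i.e. P* = 31 and Q* = 49.
The ceiling of 16 is below the equilibrium price 31, so it binds.
At P = 16: Qd = 297 - 8·16 = 169 and Qs = 2·16 - 13 = 19.
Quantity traded falls to 19. At Q = 19 the demand price is (297 - 19)/8 = 34.75 and the supply price is (13 + 19)/2 = 16.
Deadweight loss = ½ · (34.75 - 16) · (49 - 19) = ½ · 18.75 · 30 = 281.25.

281.25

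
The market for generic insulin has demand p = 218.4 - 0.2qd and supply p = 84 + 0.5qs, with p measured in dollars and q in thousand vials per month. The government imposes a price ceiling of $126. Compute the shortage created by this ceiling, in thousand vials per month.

378

Rearranging demand gives qd = 1092 - 5p; rearranging supply gives qs = 2p - 168. In a free market, 1092 - 5p = 2p - 168 gives the equilibrium p* = 180, q* = 192.
The ceiling of 126 is below the equilibrium price 180, so it binds.
At p = 126: qd = 1092 - 5·126 = 462 and qs = 2·126 - 168 = 84.
Shortage = qd - qs = 462 - 84 = 378.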